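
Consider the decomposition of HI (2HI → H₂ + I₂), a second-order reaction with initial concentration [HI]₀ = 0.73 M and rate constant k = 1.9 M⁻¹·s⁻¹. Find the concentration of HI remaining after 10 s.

0.04909 M

Step 1: For a second-order reaction: 1/[HI] = 1/[HI]₀ + kt
Step 2: 1/[HI] = 1/0.73 + 1.9 × 10
Step 3: 1/[HI] = 1.37 + 19 = 20.37
Step 4: [HI] = 1/20.37 = 0.04909 M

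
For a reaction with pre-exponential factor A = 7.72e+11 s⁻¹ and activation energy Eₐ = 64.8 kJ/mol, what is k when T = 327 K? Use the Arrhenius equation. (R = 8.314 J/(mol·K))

3.44e+01 s⁻¹

Step 1: Use the Arrhenius equation: k = A × exp(-Eₐ/RT)
Step 2: Convert Eₐ to J/mol: 64.8 kJ/mol = 64800 J/mol
Step 3: Calculate the exponent: -Eₐ/(RT) = -64800/(8.314 × 327) = -23.83511
Step 4: k = 7.72e+11 × exp(-23.83511)
Step 5: k = 7.72e+11 × 4.45188e-11 = 3.4369e+01 s⁻¹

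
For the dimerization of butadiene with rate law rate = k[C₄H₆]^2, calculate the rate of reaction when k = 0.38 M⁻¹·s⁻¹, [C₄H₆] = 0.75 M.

0.2137 M/s

Step 1: Identify the rate law: rate = k[C₄H₆]^2
Step 2: Substitute values: rate = 0.38 × (0.75)^2
Step 3: Calculate: rate = 0.38 × 0.5625 = 0.21375 M/s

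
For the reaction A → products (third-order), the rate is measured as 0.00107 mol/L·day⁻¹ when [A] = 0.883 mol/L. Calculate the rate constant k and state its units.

0.001554 (mol/L)⁻²·day⁻¹

Step 1: rate = k[A]^3, so k = rate / [A]^3.
Step 2: k = 0.00107 / (0.883)^3 = 0.00107 / 0.6885.
Step 3: k = 0.001554 (mol/L)⁻²·day⁻¹.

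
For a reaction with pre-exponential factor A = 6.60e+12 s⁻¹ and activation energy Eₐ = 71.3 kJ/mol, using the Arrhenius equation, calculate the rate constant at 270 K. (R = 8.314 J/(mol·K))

1.06e-01 s⁻¹

Step 1: Use the Arrhenius equation: k = A × exp(-Eₐ/RT)
Step 2: Convert Eₐ to J/mol: 71.3 kJ/mol = 71300 J/mol
Step 3: Calculate the exponent: -Eₐ/(RT) = -71300/(8.314 × 270) = -31.76258
Step 4: k = 6.60e+12 × exp(-31.76258)
Step 5: k = 6.60e+12 × 1.60578e-14 = 1.0598e-01 s⁻¹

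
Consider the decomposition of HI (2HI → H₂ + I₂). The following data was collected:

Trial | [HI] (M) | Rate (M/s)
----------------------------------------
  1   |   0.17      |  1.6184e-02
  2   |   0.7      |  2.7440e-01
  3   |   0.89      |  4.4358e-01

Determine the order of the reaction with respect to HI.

second order (2)

Step 1: Compare trials to find order n where rate₂/rate₁ = ([HI]₂/[HI]₁)^n
Step 2: rate₂/rate₁ = 2.7440e-01/1.6184e-02 = 16.96
Step 3: [HI]₂/[HI]₁ = 0.7/0.17 = 4.118
Step 4: n = ln(16.96)/ln(4.118) = 2.00 ≈ 2
Step 5: The reaction is second order in HI.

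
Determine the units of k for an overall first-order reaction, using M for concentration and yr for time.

yr⁻¹

Step 1: For overall order n, rate = k × (concentration)^n.
Step 2: Rate has units M·yr⁻¹; concentration term has units M^1.
Step 3: k = rate / (concentration)^n, so units of k = M^(1-1)·yr⁻¹ = yr⁻¹.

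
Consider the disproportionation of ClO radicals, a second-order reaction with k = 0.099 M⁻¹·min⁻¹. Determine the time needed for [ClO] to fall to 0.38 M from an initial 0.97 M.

16.17 min

Step 1: For second-order: t = (1/[ClO] - 1/[ClO]₀)/k
Step 2: t = (1/0.38 - 1/0.97)/0.099
Step 3: t = (2.632 - 1.031)/0.099
Step 4: t = 1.601/0.099 = 16.17 min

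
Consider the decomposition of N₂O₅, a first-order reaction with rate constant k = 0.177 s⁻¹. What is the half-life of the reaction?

3.916 s

Step 1: For a first-order reaction, t₁/₂ = ln(2)/k
Step 2: t₁/₂ = ln(2)/0.177
Step 3: t₁/₂ = 0.6931/0.177 = 3.916 s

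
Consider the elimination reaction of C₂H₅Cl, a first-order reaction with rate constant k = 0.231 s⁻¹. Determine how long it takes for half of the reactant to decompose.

3.001 s

Step 1: For a first-order reaction, t₁/₂ = ln(2)/k
Step 2: t₁/₂ = ln(2)/0.231
Step 3: t₁/₂ = 0.6931/0.231 = 3.001 s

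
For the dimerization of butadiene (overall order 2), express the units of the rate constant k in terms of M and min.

M⁻¹·min⁻¹

Step 1: For overall order n, rate = k × (concentration)^n.
Step 2: Rate has units M·min⁻¹; concentration term has units M^2.
Step 3: k = rate / (concentration)^n, so units of k = M^(1-2)·min⁻¹ = M⁻¹·min⁻¹.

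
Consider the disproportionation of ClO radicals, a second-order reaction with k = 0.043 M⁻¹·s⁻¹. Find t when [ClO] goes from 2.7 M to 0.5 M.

37.9 s

Step 1: For second-order: t = (1/[ClO] - 1/[ClO]₀)/k
Step 2: t = (1/0.5 - 1/2.7)/0.043
Step 3: t = (2 - 0.3704)/0.043
Step 4: t = 1.63/0.043 = 37.9 s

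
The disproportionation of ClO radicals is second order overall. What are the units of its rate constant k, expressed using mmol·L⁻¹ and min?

(mmol·L⁻¹)⁻¹·min⁻¹

Step 1: For overall order n, rate = k × (concentration)^n.
Step 2: Rate has units mmol·L⁻¹·min⁻¹; concentration term has units (mmol·L⁻¹)^2.
Step 3: k = rate / (concentration)^n, so units of k = (mmol·L⁻¹)^(1-2)·min⁻¹ = (mmol·L⁻¹)⁻¹·min⁻¹.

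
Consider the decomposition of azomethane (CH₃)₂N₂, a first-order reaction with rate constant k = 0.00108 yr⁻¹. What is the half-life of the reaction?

641.8 yr

Step 1: For a first-order reaction, t₁/₂ = ln(2)/k
Step 2: t₁/₂ = ln(2)/0.00108
Step 3: t₁/₂ = 0.6931/0.00108 = 641.8 yr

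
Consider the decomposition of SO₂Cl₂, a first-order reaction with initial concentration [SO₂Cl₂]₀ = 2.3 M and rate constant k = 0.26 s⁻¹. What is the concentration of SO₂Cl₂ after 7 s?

0.3727 M

Step 1: For a first-order reaction: [SO₂Cl₂] = [SO₂Cl₂]₀ × e^(-kt)
Step 2: [SO₂Cl₂] = 2.3 × e^(-0.26 × 7)
Step 3: [SO₂Cl₂] = 2.3 × e^(-1.82)
Step 4: [SO₂Cl₂] = 2.3 × 0.162026 = 0.3727 M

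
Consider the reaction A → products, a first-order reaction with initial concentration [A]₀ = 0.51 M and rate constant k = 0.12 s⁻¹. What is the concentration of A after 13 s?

0.1072 M

Step 1: For a first-order reaction: [A] = [A]₀ × e^(-kt)
Step 2: [A] = 0.51 × e^(-0.12 × 13)
Step 3: [A] = 0.51 × e^(-1.56)
Step 4: [A] = 0.51 × 0.210136 = 0.1072 M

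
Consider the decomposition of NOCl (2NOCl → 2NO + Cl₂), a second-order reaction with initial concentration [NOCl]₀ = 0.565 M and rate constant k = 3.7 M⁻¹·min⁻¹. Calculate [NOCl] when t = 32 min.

0.008322 M

Step 1: For a second-order reaction: 1/[NOCl] = 1/[NOCl]₀ + kt
Step 2: 1/[NOCl] = 1/0.565 + 3.7 × 32
Step 3: 1/[NOCl] = 1.77 + 118.4 = 120.2
Step 4: [NOCl] = 1/120.2 = 0.008322 M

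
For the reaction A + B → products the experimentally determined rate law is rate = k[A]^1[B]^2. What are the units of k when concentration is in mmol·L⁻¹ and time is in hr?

(mmol·L⁻¹)⁻²·hr⁻¹

Step 1: Overall order = 1 + 2 = 3.
Step 2: rate has units mmol·L⁻¹·hr⁻¹; [A]^1[B]^2 has units (mmol·L⁻¹)^3.
Step 3: k = rate/([A]^1[B]^2), so units of k = (mmol·L⁻¹)^(1-3)·hr⁻¹ = (mmol·L⁻¹)⁻²·hr⁻¹.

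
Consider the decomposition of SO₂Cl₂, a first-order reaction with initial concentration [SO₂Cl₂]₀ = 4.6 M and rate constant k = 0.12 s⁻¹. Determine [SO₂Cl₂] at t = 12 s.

1.09 M

Step 1: For a first-order reaction: [SO₂Cl₂] = [SO₂Cl₂]₀ × e^(-kt)
Step 2: [SO₂Cl₂] = 4.6 × e^(-0.12 × 12)
Step 3: [SO₂Cl₂] = 4.6 × e^(-1.44)
Step 4: [SO₂Cl₂] = 4.6 × 0.236928 = 1.09 M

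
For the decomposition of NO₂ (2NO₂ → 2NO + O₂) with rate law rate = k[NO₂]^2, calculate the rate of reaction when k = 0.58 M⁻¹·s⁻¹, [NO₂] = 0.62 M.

0.223 M/s

Step 1: Identify the rate law: rate = k[NO₂]^2
Step 2: Substitute values: rate = 0.58 × (0.62)^2
Step 3: Calculate: rate = 0.58 × 0.3844 = 0.222952 M/s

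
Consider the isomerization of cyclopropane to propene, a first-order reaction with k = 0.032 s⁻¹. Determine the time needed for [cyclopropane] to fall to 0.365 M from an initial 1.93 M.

52.04 s

Step 1: For first-order: t = ln([cyclopropane]₀/[cyclopropane])/k
Step 2: t = ln(1.93/0.365)/0.032
Step 3: t = ln(5.288)/0.032
Step 4: t = 1.665/0.032 = 52.04 s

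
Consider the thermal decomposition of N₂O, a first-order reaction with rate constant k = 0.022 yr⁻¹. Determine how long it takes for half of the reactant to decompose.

31.51 yr

Step 1: For a first-order reaction, t₁/₂ = ln(2)/k
Step 2: t₁/₂ = ln(2)/0.022
Step 3: t₁/₂ = 0.6931/0.022 = 31.51 yr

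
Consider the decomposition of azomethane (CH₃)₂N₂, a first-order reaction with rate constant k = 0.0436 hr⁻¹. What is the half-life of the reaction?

15.9 hr

Step 1: For a first-order reaction, t₁/₂ = ln(2)/k
Step 2: t₁/₂ = ln(2)/0.0436
Step 3: t₁/₂ = 0.6931/0.0436 = 15.9 hr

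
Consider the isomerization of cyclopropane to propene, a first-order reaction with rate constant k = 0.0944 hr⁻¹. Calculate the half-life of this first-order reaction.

7.343 hr

Step 1: For a first-order reaction, t₁/₂ = ln(2)/k
Step 2: t₁/₂ = ln(2)/0.0944
Step 3: t₁/₂ = 0.6931/0.0944 = 7.343 hr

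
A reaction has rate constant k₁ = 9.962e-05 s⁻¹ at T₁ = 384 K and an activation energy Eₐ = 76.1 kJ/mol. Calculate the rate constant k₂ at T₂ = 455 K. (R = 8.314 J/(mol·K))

4.109e-03 s⁻¹

Step 1: Use the two-temperature Arrhenius form: ln(k₂/k₁) = -Eₐ/R × (1/T₂ - 1/T₁)
Step 2: Convert Eₐ to J/mol: 76.1 kJ/mol = 76100 J/mol
Step 3: 1/T₂ - 1/T₁ = 1/455 - 1/384 = -4.063645e-04 K⁻¹
Step 4: ln(k₂/k₁) = -76100/8.314 × -4.063645e-04 = 3.71955
Step 5: k₂ = k₁ × exp(3.71955) = 9.962e-05 × 4.12458e+01 = 4.109e-03 s⁻¹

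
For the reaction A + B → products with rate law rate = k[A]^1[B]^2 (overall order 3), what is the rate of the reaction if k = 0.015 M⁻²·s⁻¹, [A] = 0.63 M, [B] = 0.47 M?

0.002088 M/s

Step 1: The rate law is rate = k[A]^1[B]^2, overall order = 1+2 = 3
Step 2: Substitute values: rate = 0.015 × (0.63)^1 × (0.47)^2
Step 3: rate = 0.015 × 0.63 × 0.2209 = 0.0020875 M/s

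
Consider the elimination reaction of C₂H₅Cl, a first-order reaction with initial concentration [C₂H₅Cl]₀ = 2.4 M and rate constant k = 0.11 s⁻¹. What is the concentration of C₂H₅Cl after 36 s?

0.04575 M

Step 1: For a first-order reaction: [C₂H₅Cl] = [C₂H₅Cl]₀ × e^(-kt)
Step 2: [C₂H₅Cl] = 2.4 × e^(-0.11 × 36)
Step 3: [C₂H₅Cl] = 2.4 × e^(-3.96)
Step 4: [C₂H₅Cl] = 2.4 × 0.0190631 = 0.04575 M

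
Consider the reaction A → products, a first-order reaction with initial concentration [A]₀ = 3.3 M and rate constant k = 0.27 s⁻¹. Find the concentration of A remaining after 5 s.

0.8555 M

Step 1: For a first-order reaction: [A] = [A]₀ × e^(-kt)
Step 2: [A] = 3.3 × e^(-0.27 × 5)
Step 3: [A] = 3.3 × e^(-1.35)
Step 4: [A] = 3.3 × 0.25924 = 0.8555 M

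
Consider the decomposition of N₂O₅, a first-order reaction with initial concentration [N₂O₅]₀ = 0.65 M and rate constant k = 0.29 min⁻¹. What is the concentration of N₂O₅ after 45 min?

1.398e-06 M

Step 1: For a first-order reaction: [N₂O₅] = [N₂O₅]₀ × e^(-kt)
Step 2: [N₂O₅] = 0.65 × e^(-0.29 × 45)
Step 3: [N₂O₅] = 0.65 × e^(-13.05)
Step 4: [N₂O₅] = 0.65 × 2.15009e-06 = 1.398e-06 M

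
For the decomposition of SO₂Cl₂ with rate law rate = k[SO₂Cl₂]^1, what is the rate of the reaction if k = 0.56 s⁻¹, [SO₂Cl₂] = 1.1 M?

0.616 M/s

Step 1: Identify the rate law: rate = k[SO₂Cl₂]^1
Step 2: Substitute values: rate = 0.56 × (1.1)^1
Step 3: Calculate: rate = 0.56 × 1.1 = 0.616 M/s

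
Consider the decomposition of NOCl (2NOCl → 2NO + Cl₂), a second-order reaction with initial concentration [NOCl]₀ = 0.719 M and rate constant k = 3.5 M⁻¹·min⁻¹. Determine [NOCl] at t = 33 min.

0.008555 M

Step 1: For a second-order reaction: 1/[NOCl] = 1/[NOCl]₀ + kt
Step 2: 1/[NOCl] = 1/0.719 + 3.5 × 33
Step 3: 1/[NOCl] = 1.391 + 115.5 = 116.9
Step 4: [NOCl] = 1/116.9 = 0.008555 M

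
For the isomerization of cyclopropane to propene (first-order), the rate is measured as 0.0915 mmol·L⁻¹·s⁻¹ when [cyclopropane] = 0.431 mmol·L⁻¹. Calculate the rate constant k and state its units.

0.2123 s⁻¹

Step 1: rate = k[cyclopropane]^1, so k = rate / [cyclopropane]^1.
Step 2: k = 0.0915 / (0.431)^1 = 0.0915 / 0.431.
Step 3: k = 0.2123 s⁻¹.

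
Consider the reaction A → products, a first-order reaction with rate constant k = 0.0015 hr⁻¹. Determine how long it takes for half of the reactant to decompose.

462.1 hr

Step 1: For a first-order reaction, t₁/₂ = ln(2)/k
Step 2: t₁/₂ = ln(2)/0.0015
Step 3: t₁/₂ = 0.6931/0.0015 = 462.1 hr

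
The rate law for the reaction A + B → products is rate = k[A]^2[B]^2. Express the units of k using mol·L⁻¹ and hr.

(mol·L⁻¹)⁻³·hr⁻¹

Step 1: Overall order = 2 + 2 = 4.
Step 2: rate has units mol·L⁻¹·hr⁻¹; [A]^2[B]^2 has units (mol·L⁻¹)^4.
Step 3: k = rate/([A]^2[B]^2), so units of k = (mol·L⁻¹)^(1-4)·hr⁻¹ = (mol·L⁻¹)⁻³·hr⁻¹.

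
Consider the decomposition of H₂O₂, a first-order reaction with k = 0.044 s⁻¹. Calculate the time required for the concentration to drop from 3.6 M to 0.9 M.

31.51 s

Step 1: For first-order: t = ln([H₂O₂]₀/[H₂O₂])/k
Step 2: t = ln(3.6/0.9)/0.044
Step 3: t = ln(4)/0.044
Step 4: t = 1.386/0.044 = 31.51 s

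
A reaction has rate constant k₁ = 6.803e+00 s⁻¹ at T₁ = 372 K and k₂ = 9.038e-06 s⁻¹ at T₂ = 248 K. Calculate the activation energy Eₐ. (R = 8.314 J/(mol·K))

83.7 kJ/mol

Step 1: Use the two-temperature Arrhenius form: ln(k₂/k₁) = -Eₐ/R × (1/T₂ - 1/T₁)
Step 2: ln(k₂/k₁) = ln(9.038e-06/6.803e+00) = ln(1.32853e-06) = -13.5314
Step 3: 1/T₂ - 1/T₁ = 1/248 - 1/372 = 1.344086e-03 K⁻¹
Step 4: Eₐ = -R × ln(k₂/k₁) / (1/T₂ - 1/T₁) = -8.314 × -13.5314 / 1.344086e-03
Step 5: Eₐ = 8.3700e+04 J/mol = 83.7 kJ/mol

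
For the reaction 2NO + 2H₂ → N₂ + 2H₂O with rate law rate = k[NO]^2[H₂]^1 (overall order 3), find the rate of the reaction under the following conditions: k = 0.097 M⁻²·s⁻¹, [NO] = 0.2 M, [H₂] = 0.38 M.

0.001474 M/s

Step 1: The rate law is rate = k[NO]^2[H₂]^1, overall order = 2+1 = 3
Step 2: Substitute values: rate = 0.097 × (0.2)^2 × (0.38)^1
Step 3: rate = 0.097 × 0.04 × 0.38 = 0.0014744 M/s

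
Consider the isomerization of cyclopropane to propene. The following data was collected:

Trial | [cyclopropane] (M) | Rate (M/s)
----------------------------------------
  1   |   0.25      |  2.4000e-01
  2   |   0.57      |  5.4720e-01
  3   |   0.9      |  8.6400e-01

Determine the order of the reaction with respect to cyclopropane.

first order (1)

Step 1: Compare trials to find order n where rate₂/rate₁ = ([cyclopropane]₂/[cyclopropane]₁)^n
Step 2: rate₂/rate₁ = 5.4720e-01/2.4000e-01 = 2.28
Step 3: [cyclopropane]₂/[cyclopropane]₁ = 0.57/0.25 = 2.28
Step 4: n = ln(2.28)/ln(2.28) = 1.00 ≈ 1
Step 5: The reaction is first order in cyclopropane.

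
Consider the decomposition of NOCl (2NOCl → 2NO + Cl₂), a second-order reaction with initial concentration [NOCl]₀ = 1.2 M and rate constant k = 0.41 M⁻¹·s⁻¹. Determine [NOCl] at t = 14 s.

0.1521 M

Step 1: For a second-order reaction: 1/[NOCl] = 1/[NOCl]₀ + kt
Step 2: 1/[NOCl] = 1/1.2 + 0.41 × 14
Step 3: 1/[NOCl] = 0.8333 + 5.74 = 6.573
Step 4: [NOCl] = 1/6.573 = 0.1521 M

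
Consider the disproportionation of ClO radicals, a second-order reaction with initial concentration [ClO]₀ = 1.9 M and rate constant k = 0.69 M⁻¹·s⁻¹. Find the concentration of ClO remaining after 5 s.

0.2515 M

Step 1: For a second-order reaction: 1/[ClO] = 1/[ClO]₀ + kt
Step 2: 1/[ClO] = 1/1.9 + 0.69 × 5
Step 3: 1/[ClO] = 0.5263 + 3.45 = 3.976
Step 4: [ClO] = 1/3.976 = 0.2515 M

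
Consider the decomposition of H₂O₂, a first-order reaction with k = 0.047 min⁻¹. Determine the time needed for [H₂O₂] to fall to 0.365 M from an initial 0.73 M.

14.75 min

Step 1: For first-order: t = ln([H₂O₂]₀/[H₂O₂])/k
Step 2: t = ln(0.73/0.365)/0.047
Step 3: t = ln(2)/0.047
Step 4: t = 0.6931/0.047 = 14.75 min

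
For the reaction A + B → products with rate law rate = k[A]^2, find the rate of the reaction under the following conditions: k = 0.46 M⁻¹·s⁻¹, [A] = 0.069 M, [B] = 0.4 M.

0.00219 M/s

Step 1: The rate law is rate = k[A]^2
Step 2: Note that the rate does not depend on [B] (zero order in B).
Step 3: rate = 0.46 × (0.069)^2 = 0.00219006 M/s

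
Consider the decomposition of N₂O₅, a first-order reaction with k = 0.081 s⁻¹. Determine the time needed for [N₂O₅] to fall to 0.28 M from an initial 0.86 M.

13.85 s

Step 1: For first-order: t = ln([N₂O₅]₀/[N₂O₅])/k
Step 2: t = ln(0.86/0.28)/0.081
Step 3: t = ln(3.071)/0.081
Step 4: t = 1.122/0.081 = 13.85 s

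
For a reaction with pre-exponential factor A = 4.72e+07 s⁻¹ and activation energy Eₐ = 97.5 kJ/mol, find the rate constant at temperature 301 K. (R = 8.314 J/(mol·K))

5.67e-10 s⁻¹

Step 1: Use the Arrhenius equation: k = A × exp(-Eₐ/RT)
Step 2: Convert Eₐ to J/mol: 97.5 kJ/mol = 97500 J/mol
Step 3: Calculate the exponent: -Eₐ/(RT) = -97500/(8.314 × 301) = -38.96082
Step 4: k = 4.72e+07 × exp(-38.96082)
Step 5: k = 4.72e+07 × 1.20097e-17 = 5.6686e-10 s⁻¹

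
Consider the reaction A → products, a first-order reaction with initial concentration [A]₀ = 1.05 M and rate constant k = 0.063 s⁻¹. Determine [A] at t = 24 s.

0.2315 M

Step 1: For a first-order reaction: [A] = [A]₀ × e^(-kt)
Step 2: [A] = 1.05 × e^(-0.063 × 24)
Step 3: [A] = 1.05 × e^(-1.512)
Step 4: [A] = 1.05 × 0.220469 = 0.2315 M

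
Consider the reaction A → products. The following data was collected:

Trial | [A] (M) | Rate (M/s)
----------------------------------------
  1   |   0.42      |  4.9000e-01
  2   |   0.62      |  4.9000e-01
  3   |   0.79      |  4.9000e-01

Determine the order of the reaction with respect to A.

zeroth order (0)

Step 1: Compare trials - when concentration changes, rate stays constant.
Step 2: rate₂/rate₁ = 4.9000e-01/4.9000e-01 = 1
Step 3: [A]₂/[A]₁ = 0.62/0.42 = 1.476
Step 4: Since rate ratio ≈ (conc ratio)^0, the reaction is zeroth order.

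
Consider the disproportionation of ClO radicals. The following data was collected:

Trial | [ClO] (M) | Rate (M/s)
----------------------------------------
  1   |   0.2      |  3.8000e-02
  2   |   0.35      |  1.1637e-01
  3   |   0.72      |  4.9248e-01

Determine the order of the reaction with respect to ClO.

second order (2)

Step 1: Compare trials to find order n where rate₂/rate₁ = ([ClO]₂/[ClO]₁)^n
Step 2: rate₂/rate₁ = 1.1637e-01/3.8000e-02 = 3.062
Step 3: [ClO]₂/[ClO]₁ = 0.35/0.2 = 1.75
Step 4: n = ln(3.062)/ln(1.75) = 2.00 ≈ 2
Step 5: The reaction is second order in ClO.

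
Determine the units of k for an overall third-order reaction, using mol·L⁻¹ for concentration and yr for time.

(mol·L⁻¹)⁻²·yr⁻¹

Step 1: For overall order n, rate = k × (concentration)^n.
Step 2: Rate has units mol·L⁻¹·yr⁻¹; concentration term has units (mol·L⁻¹)^3.
Step 3: k = rate / (concentration)^n, so units of k = (mol·L⁻¹)^(1-3)·yr⁻¹ = (mol·L⁻¹)⁻²·yr⁻¹.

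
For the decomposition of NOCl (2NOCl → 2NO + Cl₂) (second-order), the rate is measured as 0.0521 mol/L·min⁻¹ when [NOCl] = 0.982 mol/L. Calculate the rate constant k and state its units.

0.05403 (mol/L)⁻¹·min⁻¹

Step 1: rate = k[NOCl]^2, so k = rate / [NOCl]^2.
Step 2: k = 0.0521 / (0.982)^2 = 0.0521 / 0.9643.
Step 3: k = 0.05403 (mol/L)⁻¹·min⁻¹.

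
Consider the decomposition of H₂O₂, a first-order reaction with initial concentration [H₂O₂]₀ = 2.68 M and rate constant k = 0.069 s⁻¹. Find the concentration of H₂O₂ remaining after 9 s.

1.44 M

Step 1: For a first-order reaction: [H₂O₂] = [H₂O₂]₀ × e^(-kt)
Step 2: [H₂O₂] = 2.68 × e^(-0.069 × 9)
Step 3: [H₂O₂] = 2.68 × e^(-0.621)
Step 4: [H₂O₂] = 2.68 × 0.537407 = 1.44 M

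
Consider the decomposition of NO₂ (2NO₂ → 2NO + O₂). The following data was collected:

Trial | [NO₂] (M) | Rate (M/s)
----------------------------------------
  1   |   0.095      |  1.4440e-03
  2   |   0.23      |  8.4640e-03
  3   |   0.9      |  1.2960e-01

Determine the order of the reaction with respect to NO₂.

second order (2)

Step 1: Compare trials to find order n where rate₂/rate₁ = ([NO₂]₂/[NO₂]₁)^n
Step 2: rate₂/rate₁ = 8.4640e-03/1.4440e-03 = 5.861
Step 3: [NO₂]₂/[NO₂]₁ = 0.23/0.095 = 2.421
Step 4: n = ln(5.861)/ln(2.421) = 2.00 ≈ 2
Step 5: The reaction is second order in NO₂.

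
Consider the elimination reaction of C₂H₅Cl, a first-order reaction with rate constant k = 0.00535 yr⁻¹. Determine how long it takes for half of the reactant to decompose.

129.6 yr

Step 1: For a first-order reaction, t₁/₂ = ln(2)/k
Step 2: t₁/₂ = ln(2)/0.00535
Step 3: t₁/₂ = 0.6931/0.00535 = 129.6 yr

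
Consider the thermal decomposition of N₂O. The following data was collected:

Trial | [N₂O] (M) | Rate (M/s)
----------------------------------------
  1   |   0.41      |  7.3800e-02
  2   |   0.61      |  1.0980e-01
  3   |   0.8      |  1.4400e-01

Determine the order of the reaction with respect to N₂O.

first order (1)

Step 1: Compare trials to find order n where rate₂/rate₁ = ([N₂O]₂/[N₂O]₁)^n
Step 2: rate₂/rate₁ = 1.0980e-01/7.3800e-02 = 1.488
Step 3: [N₂O]₂/[N₂O]₁ = 0.61/0.41 = 1.488
Step 4: n = ln(1.488)/ln(1.488) = 1.00 ≈ 1
Step 5: The reaction is first order in N₂O.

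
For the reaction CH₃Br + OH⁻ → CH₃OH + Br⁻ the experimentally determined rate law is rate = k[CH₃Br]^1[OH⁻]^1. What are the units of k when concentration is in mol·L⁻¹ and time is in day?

(mol·L⁻¹)⁻¹·day⁻¹

Step 1: Overall order = 1 + 1 = 2.
Step 2: rate has units mol·L⁻¹·day⁻¹; [CH₃Br]^1[OH⁻]^1 has units (mol·L⁻¹)^2.
Step 3: k = rate/([CH₃Br]^1[OH⁻]^1), so units of k = (mol·L⁻¹)^(1-2)·day⁻¹ = (mol·L⁻¹)⁻¹·day⁻¹.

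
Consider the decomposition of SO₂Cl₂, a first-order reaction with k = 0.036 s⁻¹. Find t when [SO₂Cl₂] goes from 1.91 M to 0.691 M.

28.24 s

Step 1: For first-order: t = ln([SO₂Cl₂]₀/[SO₂Cl₂])/k
Step 2: t = ln(1.91/0.691)/0.036
Step 3: t = ln(2.764)/0.036
Step 4: t = 1.017/0.036 = 28.24 s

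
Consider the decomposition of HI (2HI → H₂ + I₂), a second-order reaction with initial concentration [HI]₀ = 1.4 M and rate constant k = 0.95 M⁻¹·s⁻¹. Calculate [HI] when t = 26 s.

0.03935 M

Step 1: For a second-order reaction: 1/[HI] = 1/[HI]₀ + kt
Step 2: 1/[HI] = 1/1.4 + 0.95 × 26
Step 3: 1/[HI] = 0.7143 + 24.7 = 25.41
Step 4: [HI] = 1/25.41 = 0.03935 M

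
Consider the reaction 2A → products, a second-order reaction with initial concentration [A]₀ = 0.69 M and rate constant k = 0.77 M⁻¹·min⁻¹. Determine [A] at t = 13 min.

0.08727 M

Step 1: For a second-order reaction: 1/[A] = 1/[A]₀ + kt
Step 2: 1/[A] = 1/0.69 + 0.77 × 13
Step 3: 1/[A] = 1.449 + 10.01 = 11.46
Step 4: [A] = 1/11.46 = 0.08727 M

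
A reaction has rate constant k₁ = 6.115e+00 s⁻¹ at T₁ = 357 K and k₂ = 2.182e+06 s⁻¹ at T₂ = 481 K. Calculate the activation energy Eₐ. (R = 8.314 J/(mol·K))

147.2 kJ/mol

Step 1: Use the two-temperature Arrhenius form: ln(k₂/k₁) = -Eₐ/R × (1/T₂ - 1/T₁)
Step 2: ln(k₂/k₁) = ln(2.182e+06/6.115e+00) = ln(356827) = 12.785
Step 3: 1/T₂ - 1/T₁ = 1/481 - 1/357 = -7.221184e-04 K⁻¹
Step 4: Eₐ = -R × ln(k₂/k₁) / (1/T₂ - 1/T₁) = -8.314 × 12.785 / -7.221184e-04
Step 5: Eₐ = 1.4720e+05 J/mol = 147.2 kJ/mol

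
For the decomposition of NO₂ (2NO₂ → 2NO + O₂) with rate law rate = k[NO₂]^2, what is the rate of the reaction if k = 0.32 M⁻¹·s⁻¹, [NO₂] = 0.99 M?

0.3136 M/s

Step 1: Identify the rate law: rate = k[NO₂]^2
Step 2: Substitute values: rate = 0.32 × (0.99)^2
Step 3: Calculate: rate = 0.32 × 0.9801 = 0.313632 M/s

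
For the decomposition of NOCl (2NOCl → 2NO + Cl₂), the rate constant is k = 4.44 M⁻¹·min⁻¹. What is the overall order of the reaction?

second order (2)

Step 1: The units of k for an nth-order reaction are (concentration)^(1-n)·(time)⁻¹.
Step 2: Here k has units M⁻¹·min⁻¹, so the concentration exponent is -1.
Step 3: 1 - n = -1 ⇒ n = 2. The reaction is second order.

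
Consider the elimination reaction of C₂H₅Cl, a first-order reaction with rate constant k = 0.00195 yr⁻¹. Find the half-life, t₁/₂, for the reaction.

355.5 yr

Step 1: For a first-order reaction, t₁/₂ = ln(2)/k
Step 2: t₁/₂ = ln(2)/0.00195
Step 3: t₁/₂ = 0.6931/0.00195 = 355.5 yr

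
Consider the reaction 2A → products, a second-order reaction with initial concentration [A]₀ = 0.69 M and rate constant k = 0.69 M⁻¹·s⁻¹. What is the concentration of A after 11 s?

0.1106 M

Step 1: For a second-order reaction: 1/[A] = 1/[A]₀ + kt
Step 2: 1/[A] = 1/0.69 + 0.69 × 11
Step 3: 1/[A] = 1.449 + 7.59 = 9.039
Step 4: [A] = 1/9.039 = 0.1106 M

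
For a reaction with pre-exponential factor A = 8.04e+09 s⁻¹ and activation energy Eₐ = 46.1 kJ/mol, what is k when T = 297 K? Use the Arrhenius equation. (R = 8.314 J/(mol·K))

6.27e+01 s⁻¹

Step 1: Use the Arrhenius equation: k = A × exp(-Eₐ/RT)
Step 2: Convert Eₐ to J/mol: 46.1 kJ/mol = 46100 J/mol
Step 3: Calculate the exponent: -Eₐ/(RT) = -46100/(8.314 × 297) = -18.66958
Step 4: k = 8.04e+09 × exp(-18.66958)
Step 5: k = 8.04e+09 × 7.79659e-09 = 6.2685e+01 s⁻¹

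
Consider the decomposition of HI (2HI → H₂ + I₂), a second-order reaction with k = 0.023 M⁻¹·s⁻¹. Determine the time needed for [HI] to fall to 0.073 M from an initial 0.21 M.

388.6 s

Step 1: For second-order: t = (1/[HI] - 1/[HI]₀)/k
Step 2: t = (1/0.073 - 1/0.21)/0.023
Step 3: t = (13.7 - 4.762)/0.023
Step 4: t = 8.937/0.023 = 388.6 s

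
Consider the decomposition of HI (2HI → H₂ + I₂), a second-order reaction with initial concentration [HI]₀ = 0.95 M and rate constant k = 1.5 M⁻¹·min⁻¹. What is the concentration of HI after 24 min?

0.02699 M

Step 1: For a second-order reaction: 1/[HI] = 1/[HI]₀ + kt
Step 2: 1/[HI] = 1/0.95 + 1.5 × 24
Step 3: 1/[HI] = 1.053 + 36 = 37.05
Step 4: [HI] = 1/37.05 = 0.02699 M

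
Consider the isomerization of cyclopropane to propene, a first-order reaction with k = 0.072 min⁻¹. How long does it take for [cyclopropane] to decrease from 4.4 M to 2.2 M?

9.627 min

Step 1: For first-order: t = ln([cyclopropane]₀/[cyclopropane])/k
Step 2: t = ln(4.4/2.2)/0.072
Step 3: t = ln(2)/0.072
Step 4: t = 0.6931/0.072 = 9.627 min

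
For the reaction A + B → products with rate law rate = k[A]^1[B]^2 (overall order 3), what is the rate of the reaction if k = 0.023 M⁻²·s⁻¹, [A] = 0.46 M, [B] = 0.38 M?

0.001528 M/s

Step 1: The rate law is rate = k[A]^1[B]^2, overall order = 1+2 = 3
Step 2: Substitute values: rate = 0.023 × (0.46)^1 × (0.38)^2
Step 3: rate = 0.023 × 0.46 × 0.1444 = 0.00152775 M/s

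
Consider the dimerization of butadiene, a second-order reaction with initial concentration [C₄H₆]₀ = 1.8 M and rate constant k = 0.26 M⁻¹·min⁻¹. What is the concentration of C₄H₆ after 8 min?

0.3794 M

Step 1: For a second-order reaction: 1/[C₄H₆] = 1/[C₄H₆]₀ + kt
Step 2: 1/[C₄H₆] = 1/1.8 + 0.26 × 8
Step 3: 1/[C₄H₆] = 0.5556 + 2.08 = 2.636
Step 4: [C₄H₆] = 1/2.636 = 0.3794 M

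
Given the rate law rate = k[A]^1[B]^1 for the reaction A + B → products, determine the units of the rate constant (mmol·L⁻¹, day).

(mmol·L⁻¹)⁻¹·day⁻¹

Step 1: Overall order = 1 + 1 = 2.
Step 2: rate has units mmol·L⁻¹·day⁻¹; [A]^1[B]^1 has units (mmol·L⁻¹)^2.
Step 3: k = rate/([A]^1[B]^1), so units of k = (mmol·L⁻¹)^(1-2)·day⁻¹ = (mmol·L⁻¹)⁻¹·day⁻¹.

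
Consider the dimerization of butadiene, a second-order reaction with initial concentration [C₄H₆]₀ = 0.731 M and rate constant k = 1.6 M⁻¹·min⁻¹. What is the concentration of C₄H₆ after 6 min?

0.09117 M

Step 1: For a second-order reaction: 1/[C₄H₆] = 1/[C₄H₆]₀ + kt
Step 2: 1/[C₄H₆] = 1/0.731 + 1.6 × 6
Step 3: 1/[C₄H₆] = 1.368 + 9.6 = 10.97
Step 4: [C₄H₆] = 1/10.97 = 0.09117 M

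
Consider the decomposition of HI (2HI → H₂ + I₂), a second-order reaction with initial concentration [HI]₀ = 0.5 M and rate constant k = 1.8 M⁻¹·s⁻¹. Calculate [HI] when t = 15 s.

0.03448 M

Step 1: For a second-order reaction: 1/[HI] = 1/[HI]₀ + kt
Step 2: 1/[HI] = 1/0.5 + 1.8 × 15
Step 3: 1/[HI] = 2 + 27 = 29
Step 4: [HI] = 1/29 = 0.03448 M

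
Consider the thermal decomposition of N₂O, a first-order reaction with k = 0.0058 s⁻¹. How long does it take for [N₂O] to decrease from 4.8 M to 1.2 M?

239 s

Step 1: For first-order: t = ln([N₂O]₀/[N₂O])/k
Step 2: t = ln(4.8/1.2)/0.0058
Step 3: t = ln(4)/0.0058
Step 4: t = 1.386/0.0058 = 239 s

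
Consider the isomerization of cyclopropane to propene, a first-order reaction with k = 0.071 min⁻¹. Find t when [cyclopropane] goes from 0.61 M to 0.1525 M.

19.53 min

Step 1: For first-order: t = ln([cyclopropane]₀/[cyclopropane])/k
Step 2: t = ln(0.61/0.1525)/0.071
Step 3: t = ln(4)/0.071
Step 4: t = 1.386/0.071 = 19.53 min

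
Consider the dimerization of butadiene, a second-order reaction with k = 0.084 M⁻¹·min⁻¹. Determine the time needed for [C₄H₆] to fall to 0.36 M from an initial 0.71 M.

16.3 min

Step 1: For second-order: t = (1/[C₄H₆] - 1/[C₄H₆]₀)/k
Step 2: t = (1/0.36 - 1/0.71)/0.084
Step 3: t = (2.778 - 1.408)/0.084
Step 4: t = 1.369/0.084 = 16.3 min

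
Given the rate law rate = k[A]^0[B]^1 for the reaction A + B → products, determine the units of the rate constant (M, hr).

hr⁻¹

Step 1: Overall order = 0 + 1 = 1.
Step 2: rate has units M·hr⁻¹; [A]^0[B]^1 has units M^1.
Step 3: k = rate/([A]^0[B]^1), so units of k = M^(1-1)·hr⁻¹ = hr⁻¹.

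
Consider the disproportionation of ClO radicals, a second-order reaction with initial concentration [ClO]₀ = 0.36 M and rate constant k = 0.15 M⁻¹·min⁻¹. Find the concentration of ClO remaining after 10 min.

0.2338 M

Step 1: For a second-order reaction: 1/[ClO] = 1/[ClO]₀ + kt
Step 2: 1/[ClO] = 1/0.36 + 0.15 × 10
Step 3: 1/[ClO] = 2.778 + 1.5 = 4.278
Step 4: [ClO] = 1/4.278 = 0.2338 M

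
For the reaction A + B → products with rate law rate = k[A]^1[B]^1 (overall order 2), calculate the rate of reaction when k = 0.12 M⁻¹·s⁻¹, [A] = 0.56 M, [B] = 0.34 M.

0.02285 M/s

Step 1: The rate law is rate = k[A]^1[B]^1, overall order = 1+1 = 2
Step 2: Substitute values: rate = 0.12 × (0.56)^1 × (0.34)^1
Step 3: rate = 0.12 × 0.56 × 0.34 = 0.022848 M/s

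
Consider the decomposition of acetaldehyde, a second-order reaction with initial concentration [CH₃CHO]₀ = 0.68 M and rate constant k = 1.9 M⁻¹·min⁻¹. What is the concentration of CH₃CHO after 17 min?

0.02961 M

Step 1: For a second-order reaction: 1/[CH₃CHO] = 1/[CH₃CHO]₀ + kt
Step 2: 1/[CH₃CHO] = 1/0.68 + 1.9 × 17
Step 3: 1/[CH₃CHO] = 1.471 + 32.3 = 33.77
Step 4: [CH₃CHO] = 1/33.77 = 0.02961 M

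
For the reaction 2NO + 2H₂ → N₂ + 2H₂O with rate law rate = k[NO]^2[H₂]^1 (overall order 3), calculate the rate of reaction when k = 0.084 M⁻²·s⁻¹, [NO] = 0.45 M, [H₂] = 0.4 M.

0.006804 M/s

Step 1: The rate law is rate = k[NO]^2[H₂]^1, overall order = 2+1 = 3
Step 2: Substitute values: rate = 0.084 × (0.45)^2 × (0.4)^1
Step 3: rate = 0.084 × 0.2025 × 0.4 = 0.006804 M/s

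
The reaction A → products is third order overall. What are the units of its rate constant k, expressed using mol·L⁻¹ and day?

(mol·L⁻¹)⁻²·day⁻¹

Step 1: For overall order n, rate = k × (concentration)^n.
Step 2: Rate has units mol·L⁻¹·day⁻¹; concentration term has units (mol·L⁻¹)^3.
Step 3: k = rate / (concentration)^n, so units of k = (mol·L⁻¹)^(1-3)·day⁻¹ = (mol·L⁻¹)⁻²·day⁻¹.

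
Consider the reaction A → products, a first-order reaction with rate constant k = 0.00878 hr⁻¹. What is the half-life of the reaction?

78.95 hr

Step 1: For a first-order reaction, t₁/₂ = ln(2)/k
Step 2: t₁/₂ = ln(2)/0.00878
Step 3: t₁/₂ = 0.6931/0.00878 = 78.95 hr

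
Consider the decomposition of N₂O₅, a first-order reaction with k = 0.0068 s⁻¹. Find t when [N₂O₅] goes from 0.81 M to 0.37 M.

115.2 s

Step 1: For first-order: t = ln([N₂O₅]₀/[N₂O₅])/k
Step 2: t = ln(0.81/0.37)/0.0068
Step 3: t = ln(2.189)/0.0068
Step 4: t = 0.7835/0.0068 = 115.2 s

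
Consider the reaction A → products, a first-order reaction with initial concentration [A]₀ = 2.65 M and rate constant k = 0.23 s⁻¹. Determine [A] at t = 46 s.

6.736e-05 M

Step 1: For a first-order reaction: [A] = [A]₀ × e^(-kt)
Step 2: [A] = 2.65 × e^(-0.23 × 46)
Step 3: [A] = 2.65 × e^(-10.58)
Step 4: [A] = 2.65 × 2.54193e-05 = 6.736e-05 M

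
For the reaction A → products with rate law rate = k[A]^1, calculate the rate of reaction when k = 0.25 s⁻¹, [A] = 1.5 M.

0.375 M/s

Step 1: Identify the rate law: rate = k[A]^1
Step 2: Substitute values: rate = 0.25 × (1.5)^1
Step 3: Calculate: rate = 0.25 × 1.5 = 0.375 M/s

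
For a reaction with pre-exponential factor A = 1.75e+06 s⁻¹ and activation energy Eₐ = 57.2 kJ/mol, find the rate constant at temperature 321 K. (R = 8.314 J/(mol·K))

8.61e-04 s⁻¹

Step 1: Use the Arrhenius equation: k = A × exp(-Eₐ/RT)
Step 2: Convert Eₐ to J/mol: 57.2 kJ/mol = 57200 J/mol
Step 3: Calculate the exponent: -Eₐ/(RT) = -57200/(8.314 × 321) = -21.43290
Step 4: k = 1.75e+06 × exp(-21.43290)
Step 5: k = 1.75e+06 × 4.91824e-10 = 8.6069e-04 s⁻¹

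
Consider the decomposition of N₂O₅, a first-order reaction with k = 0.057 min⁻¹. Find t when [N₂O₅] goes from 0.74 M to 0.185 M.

24.32 min

Step 1: For first-order: t = ln([N₂O₅]₀/[N₂O₅])/k
Step 2: t = ln(0.74/0.185)/0.057
Step 3: t = ln(4)/0.057
Step 4: t = 1.386/0.057 = 24.32 min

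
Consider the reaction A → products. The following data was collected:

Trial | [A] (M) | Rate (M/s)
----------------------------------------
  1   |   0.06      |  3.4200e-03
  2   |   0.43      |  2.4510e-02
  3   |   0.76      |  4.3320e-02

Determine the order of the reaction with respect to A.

first order (1)

Step 1: Compare trials to find order n where rate₂/rate₁ = ([A]₂/[A]₁)^n
Step 2: rate₂/rate₁ = 2.4510e-02/3.4200e-03 = 7.167
Step 3: [A]₂/[A]₁ = 0.43/0.06 = 7.167
Step 4: n = ln(7.167)/ln(7.167) = 1.00 ≈ 1
Step 5: The reaction is first order in A.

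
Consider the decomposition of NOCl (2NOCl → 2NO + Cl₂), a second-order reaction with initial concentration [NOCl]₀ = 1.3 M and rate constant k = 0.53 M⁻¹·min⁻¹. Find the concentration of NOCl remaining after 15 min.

0.1147 M

Step 1: For a second-order reaction: 1/[NOCl] = 1/[NOCl]₀ + kt
Step 2: 1/[NOCl] = 1/1.3 + 0.53 × 15
Step 3: 1/[NOCl] = 0.7692 + 7.95 = 8.719
Step 4: [NOCl] = 1/8.719 = 0.1147 M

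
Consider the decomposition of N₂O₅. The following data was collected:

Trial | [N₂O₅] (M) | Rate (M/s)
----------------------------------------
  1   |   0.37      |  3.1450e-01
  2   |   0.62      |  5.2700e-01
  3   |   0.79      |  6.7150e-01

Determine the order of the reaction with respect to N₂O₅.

first order (1)

Step 1: Compare trials to find order n where rate₂/rate₁ = ([N₂O₅]₂/[N₂O₅]₁)^n
Step 2: rate₂/rate₁ = 5.2700e-01/3.1450e-01 = 1.676
Step 3: [N₂O₅]₂/[N₂O₅]₁ = 0.62/0.37 = 1.676
Step 4: n = ln(1.676)/ln(1.676) = 1.00 ≈ 1
Step 5: The reaction is first order in N₂O₅.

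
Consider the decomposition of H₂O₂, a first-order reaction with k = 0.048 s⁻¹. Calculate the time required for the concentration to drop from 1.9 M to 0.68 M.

21.41 s

Step 1: For first-order: t = ln([H₂O₂]₀/[H₂O₂])/k
Step 2: t = ln(1.9/0.68)/0.048
Step 3: t = ln(2.794)/0.048
Step 4: t = 1.028/0.048 = 21.41 s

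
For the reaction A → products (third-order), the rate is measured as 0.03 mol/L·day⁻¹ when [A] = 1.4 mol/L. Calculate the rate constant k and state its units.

0.01093 (mol/L)⁻²·day⁻¹

Step 1: rate = k[A]^3, so k = rate / [A]^3.
Step 2: k = 0.03 / (1.4)^3 = 0.03 / 2.744.
Step 3: k = 0.01093 (mol/L)⁻²·day⁻¹.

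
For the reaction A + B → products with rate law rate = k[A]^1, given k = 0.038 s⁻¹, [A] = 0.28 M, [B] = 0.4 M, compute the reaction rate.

0.01064 M/s

Step 1: The rate law is rate = k[A]^1
Step 2: Note that the rate does not depend on [B] (zero order in B).
Step 3: rate = 0.038 × (0.28)^1 = 0.01064 M/s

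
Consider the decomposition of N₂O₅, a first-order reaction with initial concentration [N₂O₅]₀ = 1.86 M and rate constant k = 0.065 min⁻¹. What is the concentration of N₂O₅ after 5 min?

1.344 M

Step 1: For a first-order reaction: [N₂O₅] = [N₂O₅]₀ × e^(-kt)
Step 2: [N₂O₅] = 1.86 × e^(-0.065 × 5)
Step 3: [N₂O₅] = 1.86 × e^(-0.325)
Step 4: [N₂O₅] = 1.86 × 0.722527 = 1.344 M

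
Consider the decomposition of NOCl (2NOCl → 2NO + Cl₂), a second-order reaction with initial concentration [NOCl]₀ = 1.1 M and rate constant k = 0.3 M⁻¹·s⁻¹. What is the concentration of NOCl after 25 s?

0.1189 M

Step 1: For a second-order reaction: 1/[NOCl] = 1/[NOCl]₀ + kt
Step 2: 1/[NOCl] = 1/1.1 + 0.3 × 25
Step 3: 1/[NOCl] = 0.9091 + 7.5 = 8.409
Step 4: [NOCl] = 1/8.409 = 0.1189 M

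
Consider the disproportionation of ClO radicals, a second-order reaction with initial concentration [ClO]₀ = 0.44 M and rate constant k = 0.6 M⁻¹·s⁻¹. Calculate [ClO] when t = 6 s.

0.1703 M

Step 1: For a second-order reaction: 1/[ClO] = 1/[ClO]₀ + kt
Step 2: 1/[ClO] = 1/0.44 + 0.6 × 6
Step 3: 1/[ClO] = 2.273 + 3.6 = 5.873
Step 4: [ClO] = 1/5.873 = 0.1703 M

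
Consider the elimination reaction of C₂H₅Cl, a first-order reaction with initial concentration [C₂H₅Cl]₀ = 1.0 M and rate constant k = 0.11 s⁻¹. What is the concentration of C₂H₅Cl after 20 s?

0.1108 M

Step 1: For a first-order reaction: [C₂H₅Cl] = [C₂H₅Cl]₀ × e^(-kt)
Step 2: [C₂H₅Cl] = 1.0 × e^(-0.11 × 20)
Step 3: [C₂H₅Cl] = 1.0 × e^(-2.2)
Step 4: [C₂H₅Cl] = 1.0 × 0.110803 = 0.1108 M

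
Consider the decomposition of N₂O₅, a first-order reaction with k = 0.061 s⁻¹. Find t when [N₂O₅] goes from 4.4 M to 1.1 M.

22.73 s

Step 1: For first-order: t = ln([N₂O₅]₀/[N₂O₅])/k
Step 2: t = ln(4.4/1.1)/0.061
Step 3: t = ln(4)/0.061
Step 4: t = 1.386/0.061 = 22.73 s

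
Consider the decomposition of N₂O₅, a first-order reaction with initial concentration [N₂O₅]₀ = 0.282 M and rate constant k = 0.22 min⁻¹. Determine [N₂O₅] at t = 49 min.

5.869e-06 M

Step 1: For a first-order reaction: [N₂O₅] = [N₂O₅]₀ × e^(-kt)
Step 2: [N₂O₅] = 0.282 × e^(-0.22 × 49)
Step 3: [N₂O₅] = 0.282 × e^(-10.78)
Step 4: [N₂O₅] = 0.282 × 2.08116e-05 = 5.869e-06 M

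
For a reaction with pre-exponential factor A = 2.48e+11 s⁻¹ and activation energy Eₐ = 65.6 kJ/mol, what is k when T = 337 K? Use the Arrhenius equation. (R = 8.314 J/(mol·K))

1.68e+01 s⁻¹

Step 1: Use the Arrhenius equation: k = A × exp(-Eₐ/RT)
Step 2: Convert Eₐ to J/mol: 65.6 kJ/mol = 65600 J/mol
Step 3: Calculate the exponent: -Eₐ/(RT) = -65600/(8.314 × 337) = -23.41337
Step 4: k = 2.48e+11 × exp(-23.41337)
Step 5: k = 2.48e+11 × 6.78739e-11 = 1.6833e+01 s⁻¹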